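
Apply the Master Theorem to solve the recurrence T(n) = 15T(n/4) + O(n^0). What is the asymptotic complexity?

Master Theorem for T(n) = 15T(n/4) + O(n^0):

a = 15, b = 4, c = 0
log_b(a) = log_4(15) = 1.9534

Case 1: c = 0 < log_4(15) = 1.9534
T(n) = O(n^(log_4 15))

For T(n) = 15T(n/4) + O(n^0): log_4(15) = 1.9534. This is Case 1 of the Master Theorem (c < log_b(a), work dominated by leaves), giving O(n^(log_4 15)).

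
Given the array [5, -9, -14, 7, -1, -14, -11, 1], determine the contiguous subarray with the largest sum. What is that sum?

Using Kadane's algorithm on [5, -9, -14, 7, -1, -14, -11, 1]:

Scanning through the array:
Position 1 (value -9): max_ending_here = -4, max_so_far = 5
Position 2 (value -14): max_ending_here = -14, max_so_far = 5
Position 3 (value 7): max_ending_here = 7, max_so_far = 7
Position 4 (value -1): max_ending_here = 6, max_so_far = 7
Position 5 (value -14): max_ending_here = -8, max_so_far = 7
Position 6 (value -11): max_ending_here = -11, max_so_far = 7
Position 7 (value 1): max_ending_here = 1, max_so_far = 7

Maximum subarray: [7]
Maximum sum: 7

The maximum subarray is [7] with sum 7. This subarray runs from index 3 to index 3.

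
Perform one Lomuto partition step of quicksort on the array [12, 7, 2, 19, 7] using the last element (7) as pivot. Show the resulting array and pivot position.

Lomuto partition with pivot = 7:

Initial array: [12, 7, 2, 19, 7]

arr[0]=12 > 7: no swap
arr[1]=7 <= 7: swap with position 0, array becomes [7, 12, 2, 19, 7]
arr[2]=2 <= 7: swap with position 1, array becomes [7, 2, 12, 19, 7]
arr[3]=19 > 7: no swap

Place pivot at position 2: [7, 2, 7, 19, 12]
Pivot position: 2

After partitioning with pivot 7, the array becomes [7, 2, 7, 19, 12]. The pivot is placed at index 2. All elements to the left of the pivot are <= 7, and all elements to the right are > 7.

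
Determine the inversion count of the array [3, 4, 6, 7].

Finding inversions in [3, 4, 6, 7]:


Total inversions: 0

The array has 0 inversions. It is already sorted.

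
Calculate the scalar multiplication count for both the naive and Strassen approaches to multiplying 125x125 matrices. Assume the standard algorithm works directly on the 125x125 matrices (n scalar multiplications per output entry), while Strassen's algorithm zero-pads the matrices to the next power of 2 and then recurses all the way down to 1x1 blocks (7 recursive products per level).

Matrix multiplication for 125x125 matrices:

Strassen's algorithm requires power-of-2 dimensions. Pad 125x125 to 128x128 (next power of 2).

Standard algorithm: 125^3 = 1953125 multiplications
Strassen's algorithm: 7^(log2(128)) = 7^7 = 823543 multiplications
Savings: 1953125 - 823543 = 1129582 multiplications

Standard: 1953125 multiplications (125^3). Strassen: 823543 multiplications (7^7, after padding to 128x128). Strassen reduces 8 recursive multiplications to 7 at each level.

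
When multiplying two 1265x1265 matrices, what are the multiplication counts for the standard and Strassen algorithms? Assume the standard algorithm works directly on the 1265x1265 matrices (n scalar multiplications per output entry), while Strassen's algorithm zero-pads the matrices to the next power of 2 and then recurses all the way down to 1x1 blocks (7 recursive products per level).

Matrix multiplication for 1265x1265 matrices:

Strassen's algorithm requires power-of-2 dimensions. Pad 1265x1265 to 2048x2048 (next power of 2).

Standard algorithm: 1265^3 = 2024284625 multiplications
Strassen's algorithm: 7^(log2(2048)) = 7^11 = 1977326743 multiplications
Savings: 2024284625 - 1977326743 = 46957882 multiplications

Standard: 2024284625 multiplications (1265^3). Strassen: 1977326743 multiplications (7^11, after padding to 2048x2048). Strassen reduces 8 recursive multiplications to 7 at each level.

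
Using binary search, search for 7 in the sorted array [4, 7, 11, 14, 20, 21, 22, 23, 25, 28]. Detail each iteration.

Binary search for 7 in [4, 7, 11, 14, 20, 21, 22, 23, 25, 28]:

lo=0, hi=9, mid=4, arr[mid]=20 -> 20 > 7, search left half
lo=0, hi=3, mid=1, arr[mid]=7 -> Found target at index 1!

Binary search finds 7 at index 1 after 2 comparisons. The search repeatedly halves the search space by comparing with the middle element.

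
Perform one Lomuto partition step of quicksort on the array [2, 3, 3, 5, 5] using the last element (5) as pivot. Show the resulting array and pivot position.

Lomuto partition with pivot = 5:

Initial array: [2, 3, 3, 5, 5]

arr[0]=2 <= 5: swap with position 0, array becomes [2, 3, 3, 5, 5]
arr[1]=3 <= 5: swap with position 1, array becomes [2, 3, 3, 5, 5]
arr[2]=3 <= 5: swap with position 2, array becomes [2, 3, 3, 5, 5]
arr[3]=5 <= 5: swap with position 3, array becomes [2, 3, 3, 5, 5]

Place pivot at position 4: [2, 3, 3, 5, 5]
Pivot position: 4

After partitioning with pivot 5, the array becomes [2, 3, 3, 5, 5]. The pivot is placed at index 4. All elements to the left of the pivot are <= 5, and all elements to the right are > 5.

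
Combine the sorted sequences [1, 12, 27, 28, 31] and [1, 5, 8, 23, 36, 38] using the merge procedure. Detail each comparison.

Merging process:

Compare 1 vs 1: take 1 from left. Merged: [1]
Compare 12 vs 1: take 1 from right. Merged: [1, 1]
Compare 12 vs 5: take 5 from right. Merged: [1, 1, 5]
Compare 12 vs 8: take 8 from right. Merged: [1, 1, 5, 8]
Compare 12 vs 23: take 12 from left. Merged: [1, 1, 5, 8, 12]
Compare 27 vs 23: take 23 from right. Merged: [1, 1, 5, 8, 12, 23]
Compare 27 vs 36: take 27 from left. Merged: [1, 1, 5, 8, 12, 23, 27]
Compare 28 vs 36: take 28 from left. Merged: [1, 1, 5, 8, 12, 23, 27, 28]
Compare 31 vs 36: take 31 from left. Merged: [1, 1, 5, 8, 12, 23, 27, 28, 31]
Append remaining from right: [36, 38]. Merged: [1, 1, 5, 8, 12, 23, 27, 28, 31, 36, 38]

Final merged array: [1, 1, 5, 8, 12, 23, 27, 28, 31, 36, 38]
Total comparisons: 9

The merged array is [1, 1, 5, 8, 12, 23, 27, 28, 31, 36, 38], requiring 9 comparisons. The merge step runs in O(n) time where n is the total number of elements.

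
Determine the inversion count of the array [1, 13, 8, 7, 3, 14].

Finding inversions in [1, 13, 8, 7, 3, 14]:

(1, 2): arr[1]=13 > arr[2]=8
(1, 3): arr[1]=13 > arr[3]=7
(1, 4): arr[1]=13 > arr[4]=3
(2, 3): arr[2]=8 > arr[3]=7
(2, 4): arr[2]=8 > arr[4]=3
(3, 4): arr[3]=7 > arr[4]=3

Total inversions: 6

The array has 6 inversion(s): (1,2), (1,3), (1,4), (2,3), (2,4), (3,4). Each pair (i,j) satisfies i < j and arr[i] > arr[j].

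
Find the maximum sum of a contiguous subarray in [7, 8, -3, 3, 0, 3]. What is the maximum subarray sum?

Using Kadane's algorithm on [7, 8, -3, 3, 0, 3]:

Scanning through the array:
Position 1 (value 8): max_ending_here = 15, max_so_far = 15
Position 2 (value -3): max_ending_here = 12, max_so_far = 15
Position 3 (value 3): max_ending_here = 15, max_so_far = 15
Position 4 (value 0): max_ending_here = 15, max_so_far = 15
Position 5 (value 3): max_ending_here = 18, max_so_far = 18

Maximum subarray: [7, 8, -3, 3, 0, 3]
Maximum sum: 18

The maximum subarray is [7, 8, -3, 3, 0, 3] with sum 18. This subarray runs from index 0 to index 5.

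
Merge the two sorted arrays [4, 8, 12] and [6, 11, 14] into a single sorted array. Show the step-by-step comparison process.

Merging process:

Compare 4 vs 6: take 4 from left. Merged: [4]
Compare 8 vs 6: take 6 from right. Merged: [4, 6]
Compare 8 vs 11: take 8 from left. Merged: [4, 6, 8]
Compare 12 vs 11: take 11 from right. Merged: [4, 6, 8, 11]
Compare 12 vs 14: take 12 from left. Merged: [4, 6, 8, 11, 12]
Append remaining from right: [14]. Merged: [4, 6, 8, 11, 12, 14]

Final merged array: [4, 6, 8, 11, 12, 14]
Total comparisons: 5

The merged array is [4, 6, 8, 11, 12, 14], requiring 5 comparisons. The merge step runs in O(n) time where n is the total number of elements.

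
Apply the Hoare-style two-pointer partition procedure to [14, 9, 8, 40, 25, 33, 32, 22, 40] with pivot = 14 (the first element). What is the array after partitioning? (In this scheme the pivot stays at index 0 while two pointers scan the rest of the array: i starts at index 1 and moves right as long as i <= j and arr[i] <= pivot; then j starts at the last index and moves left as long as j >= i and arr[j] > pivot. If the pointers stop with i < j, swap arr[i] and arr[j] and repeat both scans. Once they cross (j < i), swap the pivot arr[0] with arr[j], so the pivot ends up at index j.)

Hoare-style two-pointer partition with pivot = 14:

Initial array: [14, 9, 8, 40, 25, 33, 32, 22, 40]

Pointers start at i = 1, j = 8.
i ends at 3, j ends at 2: the pointers have crossed (j < i), so scanning stops.

Swap pivot arr[0] with arr[2] to place pivot at position 2: [8, 9, 14, 40, 25, 33, 32, 22, 40]
Pivot position: 2

After partitioning with pivot 14, the array becomes [8, 9, 14, 40, 25, 33, 32, 22, 40]. The pivot is placed at index 2. All elements to the left of the pivot are <= 14, and all elements to the right are > 14.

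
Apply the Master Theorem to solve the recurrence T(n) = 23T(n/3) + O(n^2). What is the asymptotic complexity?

Master Theorem for T(n) = 23T(n/3) + O(n^2):

a = 23, b = 3, c = 2
log_b(a) = log_3(23) = 2.8540

Case 1: c = 2 < log_3(23) = 2.8540
T(n) = O(n^(log_3 23))

For T(n) = 23T(n/3) + O(n^2): log_3(23) = 2.8540. This is Case 1 of the Master Theorem (c < log_b(a), work dominated by leaves), giving O(n^(log_3 23)).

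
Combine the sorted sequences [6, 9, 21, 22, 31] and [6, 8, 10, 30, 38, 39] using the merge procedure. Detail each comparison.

Merging process:

Compare 6 vs 6: take 6 from left. Merged: [6]
Compare 9 vs 6: take 6 from right. Merged: [6, 6]
Compare 9 vs 8: take 8 from right. Merged: [6, 6, 8]
Compare 9 vs 10: take 9 from left. Merged: [6, 6, 8, 9]
Compare 21 vs 10: take 10 from right. Merged: [6, 6, 8, 9, 10]
Compare 21 vs 30: take 21 from left. Merged: [6, 6, 8, 9, 10, 21]
Compare 22 vs 30: take 22 from left. Merged: [6, 6, 8, 9, 10, 21, 22]
Compare 31 vs 30: take 30 from right. Merged: [6, 6, 8, 9, 10, 21, 22, 30]
Compare 31 vs 38: take 31 from left. Merged: [6, 6, 8, 9, 10, 21, 22, 30, 31]
Append remaining from right: [38, 39]. Merged: [6, 6, 8, 9, 10, 21, 22, 30, 31, 38, 39]

Final merged array: [6, 6, 8, 9, 10, 21, 22, 30, 31, 38, 39]
Total comparisons: 9

The merged array is [6, 6, 8, 9, 10, 21, 22, 30, 31, 38, 39], requiring 9 comparisons. The merge step runs in O(n) time where n is the total number of elements.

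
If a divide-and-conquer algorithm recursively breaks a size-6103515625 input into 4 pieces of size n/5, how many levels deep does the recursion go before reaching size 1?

For divide and conquer with division factor 5:

Problem sizes at each level:
Level 0: 6103515625
Level 1: 1220703125
Level 2: 244140625
Level 3: 48828125
Level 4: 9765625
Level 5: 1953125
Level 6: 390625
Level 7: 78125
Level 8: 15625
Level 9: 3125
Level 10: 625
Level 11: 125
Level 12: 25
Level 13: 5
Level 14: 1

The root is level 0 and the size-1 base case is level 14 (the tree spans levels 0 through 14, i.e. 15 levels counting the root), so the depth is the number of divisions: log_5(6103515625) = 14

The recursion tree depth is log_5(6103515625) = 14. At each level, the problem size is divided by 5, so it takes 14 divisions to reduce to a base case of size 1. The algorithm makes 4 recursive calls at each level.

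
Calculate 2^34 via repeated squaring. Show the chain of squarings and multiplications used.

Computing 2^34 by squaring (build up from 2^1; each line after the first costs one multiplication):

2^1 = 2
2^2 = (2^1)^2 = 2^2 = 4
2^4 = (2^2)^2 = 4^2 = 16
2^8 = (2^4)^2 = 16^2 = 256
2^16 = (2^8)^2 = 256^2 = 65536
2^17 = 2 * 2^16 = 2 * 65536 = 131072
2^34 = (2^17)^2 = 131072^2 = 17179869184

Result: 17179869184
Multiplications needed: 6 (6 lines after 2^1)

2^34 = 17179869184. Using exponentiation by squaring, this requires 6 multiplications. The key idea: if the exponent is even, square the half-power; if odd, multiply by the base once.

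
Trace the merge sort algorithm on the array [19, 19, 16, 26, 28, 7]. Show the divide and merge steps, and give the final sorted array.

Merge sort trace:

Split: [19, 19, 16, 26, 28, 7] -> [19, 19, 16] and [26, 28, 7]
  Split: [19, 19, 16] -> [19] and [19, 16]
    Split: [19, 16] -> [19] and [16]
    Merge: [19] + [16] -> [16, 19]
  Merge: [19] + [16, 19] -> [16, 19, 19]
  Split: [26, 28, 7] -> [26] and [28, 7]
    Split: [28, 7] -> [28] and [7]
    Merge: [28] + [7] -> [7, 28]
  Merge: [26] + [7, 28] -> [7, 26, 28]
Merge: [16, 19, 19] + [7, 26, 28] -> [7, 16, 19, 19, 26, 28]

Final sorted array: [7, 16, 19, 19, 26, 28]

The merge sort proceeds by recursively splitting the array and merging sorted halves.
After all merges, the sorted array is [7, 16, 19, 19, 26, 28].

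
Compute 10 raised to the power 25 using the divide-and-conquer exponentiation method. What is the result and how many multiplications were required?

Computing 10^25 by squaring (build up from 10^1; each line after the first costs one multiplication):

10^1 = 10
10^2 = (10^1)^2 = 10^2 = 100
10^3 = 10 * 10^2 = 10 * 100 = 1000
10^6 = (10^3)^2 = 1000^2 = 1000000
10^12 = (10^6)^2 = 1000000^2 = 1000000000000
10^24 = (10^12)^2 = 1000000000000^2 = 1000000000000000000000000
10^25 = 10 * 10^24 = 10 * 1000000000000000000000000 = 10000000000000000000000000

Result: 10000000000000000000000000
Multiplications needed: 6 (6 lines after 10^1)

10^25 = 10000000000000000000000000. Using exponentiation by squaring, this requires 6 multiplications. The key idea: if the exponent is even, square the half-power; if odd, multiply by the base once.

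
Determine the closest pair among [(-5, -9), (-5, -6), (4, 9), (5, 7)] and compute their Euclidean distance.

Computing all pairwise distances among 4 points:

d((-5, -9), (-5, -6)) = 3.0
d((-5, -9), (4, 9)) = 20.1246
d((-5, -9), (5, 7)) = 18.868
d((-5, -6), (4, 9)) = 17.4929
d((-5, -6), (5, 7)) = 16.4012
d((4, 9), (5, 7)) = 2.2361 <-- minimum

Closest pair: (4, 9) and (5, 7) with distance 2.2361

The closest pair is (4, 9) and (5, 7) with Euclidean distance 2.2361. For 4 points, brute-force pairwise comparison is shown above. For large n, the divide-and-conquer algorithm (sort by x, recurse on halves, check the dividing strip) achieves O(n log n).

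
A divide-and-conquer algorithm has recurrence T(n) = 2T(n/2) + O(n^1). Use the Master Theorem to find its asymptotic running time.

Master Theorem for T(n) = 2T(n/2) + O(n^1):

a = 2, b = 2, c = 1
log_b(a) = log_2(2) = 1.0000

Case 2: c = 1 = log_2(2) = 1.0000
T(n) = O(n^1 log n) = O(n log n)

For T(n) = 2T(n/2) + O(n^1): log_2(2) = 1.0000. This is Case 2 of the Master Theorem (c = log_b(a), equal work at all levels), giving O(n log n).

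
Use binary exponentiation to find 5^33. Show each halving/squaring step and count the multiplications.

Computing 5^33 by squaring (build up from 5^1; each line after the first costs one multiplication):

5^1 = 5
5^2 = (5^1)^2 = 5^2 = 25
5^4 = (5^2)^2 = 25^2 = 625
5^8 = (5^4)^2 = 625^2 = 390625
5^16 = (5^8)^2 = 390625^2 = 152587890625
5^32 = (5^16)^2 = 152587890625^2 = 23283064365386962890625
5^33 = 5 * 5^32 = 5 * 23283064365386962890625 = 116415321826934814453125

Result: 116415321826934814453125
Multiplications needed: 6 (6 lines after 5^1)

5^33 = 116415321826934814453125. Using exponentiation by squaring, this requires 6 multiplications. The key idea: if the exponent is even, square the half-power; if odd, multiply by the base once.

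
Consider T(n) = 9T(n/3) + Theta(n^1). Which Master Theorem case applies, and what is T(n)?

Master Theorem for T(n) = 9T(n/3) + O(n^1):

a = 9, b = 3, c = 1
log_b(a) = log_3(9) = 2.0000

Case 1: c = 1 < log_3(9) = 2.0000
T(n) = O(n^(log_3 9)) = O(n^2)

For T(n) = 9T(n/3) + O(n^1): log_3(9) = 2.0000. This is Case 1 of the Master Theorem (c < log_b(a), work dominated by leaves), giving O(n^2).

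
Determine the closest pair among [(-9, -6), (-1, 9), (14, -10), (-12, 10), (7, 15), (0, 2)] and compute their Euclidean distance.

Computing all pairwise distances among 6 points:

d((-9, -6), (-1, 9)) = 17.0
d((-9, -6), (14, -10)) = 23.3452
d((-9, -6), (-12, 10)) = 16.2788
d((-9, -6), (7, 15)) = 26.4008
d((-9, -6), (0, 2)) = 12.0416
d((-1, 9), (14, -10)) = 24.2074
d((-1, 9), (-12, 10)) = 11.0454
d((-1, 9), (7, 15)) = 10.0
d((-1, 9), (0, 2)) = 7.0711 <-- minimum
d((14, -10), (-12, 10)) = 32.8024
d((14, -10), (7, 15)) = 25.9615
d((14, -10), (0, 2)) = 18.4391
d((-12, 10), (7, 15)) = 19.6469
d((-12, 10), (0, 2)) = 14.4222
d((7, 15), (0, 2)) = 14.7648

Closest pair: (-1, 9) and (0, 2) with distance 7.0711

The closest pair is (-1, 9) and (0, 2) with Euclidean distance 7.0711. For 6 points, brute-force pairwise comparison is shown above. For large n, the divide-and-conquer algorithm (sort by x, recurse on halves, check the dividing strip) achieves O(n log n).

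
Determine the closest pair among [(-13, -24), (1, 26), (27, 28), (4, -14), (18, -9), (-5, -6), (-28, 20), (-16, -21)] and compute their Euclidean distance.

Computing all pairwise distances among 8 points:

d((-13, -24), (1, 26)) = 51.923
d((-13, -24), (27, 28)) = 65.6049
d((-13, -24), (4, -14)) = 19.7231
d((-13, -24), (18, -9)) = 34.4384
d((-13, -24), (-5, -6)) = 19.6977
d((-13, -24), (-28, 20)) = 46.4866
d((-13, -24), (-16, -21)) = 4.2426 <-- minimum
d((1, 26), (27, 28)) = 26.0768
d((1, 26), (4, -14)) = 40.1123
d((1, 26), (18, -9)) = 38.9102
d((1, 26), (-5, -6)) = 32.5576
d((1, 26), (-28, 20)) = 29.6142
d((1, 26), (-16, -21)) = 49.98
d((27, 28), (4, -14)) = 47.8853
d((27, 28), (18, -9)) = 38.0789
d((27, 28), (-5, -6)) = 46.6905
d((27, 28), (-28, 20)) = 55.5788
d((27, 28), (-16, -21)) = 65.192
d((4, -14), (18, -9)) = 14.8661
d((4, -14), (-5, -6)) = 12.0416
d((4, -14), (-28, 20)) = 46.6905
d((4, -14), (-16, -21)) = 21.1896
d((18, -9), (-5, -6)) = 23.1948
d((18, -9), (-28, 20)) = 54.3783
d((18, -9), (-16, -21)) = 36.0555
d((-5, -6), (-28, 20)) = 34.7131
d((-5, -6), (-16, -21)) = 18.6011
d((-28, 20), (-16, -21)) = 42.72

Closest pair: (-13, -24) and (-16, -21) with distance 4.2426

The closest pair is (-13, -24) and (-16, -21) with Euclidean distance 4.2426. For 8 points, brute-force pairwise comparison is shown above. For large n, the divide-and-conquer algorithm (sort by x, recurse on halves, check the dividing strip) achieves O(n log n).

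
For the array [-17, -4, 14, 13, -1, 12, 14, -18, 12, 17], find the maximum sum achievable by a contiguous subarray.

Using Kadane's algorithm on [-17, -4, 14, 13, -1, 12, 14, -18, 12, 17]:

Scanning through the array:
Position 1 (value -4): max_ending_here = -4, max_so_far = -4
Position 2 (value 14): max_ending_here = 14, max_so_far = 14
Position 3 (value 13): max_ending_here = 27, max_so_far = 27
Position 4 (value -1): max_ending_here = 26, max_so_far = 27
Position 5 (value 12): max_ending_here = 38, max_so_far = 38
Position 6 (value 14): max_ending_here = 52, max_so_far = 52
Position 7 (value -18): max_ending_here = 34, max_so_far = 52
Position 8 (value 12): max_ending_here = 46, max_so_far = 52
Position 9 (value 17): max_ending_here = 63, max_so_far = 63

Maximum subarray: [14, 13, -1, 12, 14, -18, 12, 17]
Maximum sum: 63

The maximum subarray is [14, 13, -1, 12, 14, -18, 12, 17] with sum 63. This subarray runs from index 2 to index 9.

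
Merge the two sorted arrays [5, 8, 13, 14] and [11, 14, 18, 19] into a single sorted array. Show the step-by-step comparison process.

Merging process:

Compare 5 vs 11: take 5 from left. Merged: [5]
Compare 8 vs 11: take 8 from left. Merged: [5, 8]
Compare 13 vs 11: take 11 from right. Merged: [5, 8, 11]
Compare 13 vs 14: take 13 from left. Merged: [5, 8, 11, 13]
Compare 14 vs 14: take 14 from left. Merged: [5, 8, 11, 13, 14]
Append remaining from right: [14, 18, 19]. Merged: [5, 8, 11, 13, 14, 14, 18, 19]

Final merged array: [5, 8, 11, 13, 14, 14, 18, 19]
Total comparisons: 5

The merged array is [5, 8, 11, 13, 14, 14, 18, 19], requiring 5 comparisons. The merge step runs in O(n) time where n is the total number of elements.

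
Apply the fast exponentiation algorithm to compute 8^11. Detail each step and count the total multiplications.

Computing 8^11 by squaring (build up from 8^1; each line after the first costs one multiplication):

8^1 = 8
8^2 = (8^1)^2 = 8^2 = 64
8^4 = (8^2)^2 = 64^2 = 4096
8^5 = 8 * 8^4 = 8 * 4096 = 32768
8^10 = (8^5)^2 = 32768^2 = 1073741824
8^11 = 8 * 8^10 = 8 * 1073741824 = 8589934592

Result: 8589934592
Multiplications needed: 5 (5 lines after 8^1)

8^11 = 8589934592. Using exponentiation by squaring, this requires 5 multiplications. The key idea: if the exponent is even, square the half-power; if odd, multiply by the base once.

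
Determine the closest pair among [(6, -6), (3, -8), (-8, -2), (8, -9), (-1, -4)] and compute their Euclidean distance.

Computing all pairwise distances among 5 points:

d((6, -6), (3, -8)) = 3.6056 <-- minimum
d((6, -6), (-8, -2)) = 14.5602
d((6, -6), (8, -9)) = 3.6056 <-- minimum
d((6, -6), (-1, -4)) = 7.2801
d((3, -8), (-8, -2)) = 12.53
d((3, -8), (8, -9)) = 5.099
d((3, -8), (-1, -4)) = 5.6569
d((-8, -2), (8, -9)) = 17.4642
d((-8, -2), (-1, -4)) = 7.2801
d((8, -9), (-1, -4)) = 10.2956

Minimum distance: 3.6056 (tie among 2 pairs: (6, -6) and (3, -8); (6, -6) and (8, -9))

The minimum Euclidean distance is 3.6056. There is a tie: 2 pairs achieve this minimum — (6, -6) and (3, -8); (6, -6) and (8, -9). Any of these is a valid closest pair. For 5 points, brute-force pairwise comparison is shown above. For large n, the divide-and-conquer algorithm (sort by x, recurse on halves, check the dividing strip) achieves O(n log n).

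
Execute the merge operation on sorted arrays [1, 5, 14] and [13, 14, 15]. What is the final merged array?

Merging process:

Compare 1 vs 13: take 1 from left. Merged: [1]
Compare 5 vs 13: take 5 from left. Merged: [1, 5]
Compare 14 vs 13: take 13 from right. Merged: [1, 5, 13]
Compare 14 vs 14: take 14 from left. Merged: [1, 5, 13, 14]
Append remaining from right: [14, 15]. Merged: [1, 5, 13, 14, 14, 15]

Final merged array: [1, 5, 13, 14, 14, 15]
Total comparisons: 4

The merged array is [1, 5, 13, 14, 14, 15], requiring 4 comparisons. The merge step runs in O(n) time where n is the total number of elements.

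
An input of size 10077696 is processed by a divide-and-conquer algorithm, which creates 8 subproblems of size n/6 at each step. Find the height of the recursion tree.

For divide and conquer with division factor 6:

Problem sizes at each level:
Level 0: 10077696
Level 1: 1679616
Level 2: 279936
Level 3: 46656
Level 4: 7776
Level 5: 1296
Level 6: 216
Level 7: 36
Level 8: 6
Level 9: 1

The root is level 0 and the size-1 base case is level 9 (the tree spans levels 0 through 9, i.e. 10 levels counting the root), so the depth is the number of divisions: log_6(10077696) = 9

The recursion tree depth is log_6(10077696) = 9. At each level, the problem size is divided by 6, so it takes 9 divisions to reduce to a base case of size 1. The algorithm makes 8 recursive calls at each level.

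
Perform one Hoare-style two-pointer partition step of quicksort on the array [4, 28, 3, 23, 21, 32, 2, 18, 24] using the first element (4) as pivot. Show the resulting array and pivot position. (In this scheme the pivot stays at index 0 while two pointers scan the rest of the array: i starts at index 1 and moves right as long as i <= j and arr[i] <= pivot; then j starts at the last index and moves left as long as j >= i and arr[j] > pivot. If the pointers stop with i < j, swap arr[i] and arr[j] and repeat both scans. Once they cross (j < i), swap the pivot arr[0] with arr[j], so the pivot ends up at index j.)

Hoare-style two-pointer partition with pivot = 4:

Initial array: [4, 28, 3, 23, 21, 32, 2, 18, 24]

Pointers start at i = 1, j = 8.
i stops at index 1 (arr[1]=28 > 4), j stops at index 6 (arr[6]=2 <= 4): swap arr[1] and arr[6], array becomes [4, 2, 3, 23, 21, 32, 28, 18, 24]
i ends at 3, j ends at 2: the pointers have crossed (j < i), so scanning stops.

Swap pivot arr[0] with arr[2] to place pivot at position 2: [3, 2, 4, 23, 21, 32, 28, 18, 24]
Pivot position: 2

After partitioning with pivot 4, the array becomes [3, 2, 4, 23, 21, 32, 28, 18, 24]. The pivot is placed at index 2. All elements to the left of the pivot are <= 4, and all elements to the right are > 4.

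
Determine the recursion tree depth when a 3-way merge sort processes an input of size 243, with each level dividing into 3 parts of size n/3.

For divide and conquer with division factor 3:

Problem sizes at each level:
Level 0: 243
Level 1: 81
Level 2: 27
Level 3: 9
Level 4: 3
Level 5: 1

The root is level 0 and the size-1 base case is level 5 (the tree spans levels 0 through 5, i.e. 6 levels counting the root), so the depth is the number of divisions: log_3(243) = 5

The recursion tree depth is log_3(243) = 5. At each level, the problem size is divided by 3, so it takes 5 divisions to reduce to a base case of size 1. The algorithm makes 3 recursive calls at each level.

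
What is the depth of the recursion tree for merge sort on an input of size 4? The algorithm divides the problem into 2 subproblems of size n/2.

For divide and conquer with division factor 2:

Problem sizes at each level:
Level 0: 4
Level 1: 2
Level 2: 1

The root is level 0 and the size-1 base case is level 2 (the tree spans levels 0 through 2, i.e. 3 levels counting the root), so the depth is the number of divisions: log_2(4) = 2

The recursion tree depth is log_2(4) = 2. At each level, the problem size is divided by 2, so it takes 2 divisions to reduce to a base case of size 1. The algorithm makes 2 recursive calls at each level.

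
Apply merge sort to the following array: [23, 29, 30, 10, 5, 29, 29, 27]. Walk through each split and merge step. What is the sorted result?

Merge sort trace:

Split: [23, 29, 30, 10, 5, 29, 29, 27] -> [23, 29, 30, 10] and [5, 29, 29, 27]
  Split: [23, 29, 30, 10] -> [23, 29] and [30, 10]
    Split: [23, 29] -> [23] and [29]
    Merge: [23] + [29] -> [23, 29]
    Split: [30, 10] -> [30] and [10]
    Merge: [30] + [10] -> [10, 30]
  Merge: [23, 29] + [10, 30] -> [10, 23, 29, 30]
  Split: [5, 29, 29, 27] -> [5, 29] and [29, 27]
    Split: [5, 29] -> [5] and [29]
    Merge: [5] + [29] -> [5, 29]
    Split: [29, 27] -> [29] and [27]
    Merge: [29] + [27] -> [27, 29]
  Merge: [5, 29] + [27, 29] -> [5, 27, 29, 29]
Merge: [10, 23, 29, 30] + [5, 27, 29, 29] -> [5, 10, 23, 27, 29, 29, 29, 30]

Final sorted array: [5, 10, 23, 27, 29, 29, 29, 30]

The merge sort proceeds by recursively splitting the array and merging sorted halves.
After all merges, the sorted array is [5, 10, 23, 27, 29, 29, 29, 30].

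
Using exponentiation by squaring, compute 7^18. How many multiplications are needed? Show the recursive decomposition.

Computing 7^18 by squaring (build up from 7^1; each line after the first costs one multiplication):

7^1 = 7
7^2 = (7^1)^2 = 7^2 = 49
7^4 = (7^2)^2 = 49^2 = 2401
7^8 = (7^4)^2 = 2401^2 = 5764801
7^9 = 7 * 7^8 = 7 * 5764801 = 40353607
7^18 = (7^9)^2 = 40353607^2 = 1628413597910449

Result: 1628413597910449
Multiplications needed: 5 (5 lines after 7^1)

7^18 = 1628413597910449. Using exponentiation by squaring, this requires 5 multiplications. The key idea: if the exponent is even, square the half-power; if odd, multiply by the base once.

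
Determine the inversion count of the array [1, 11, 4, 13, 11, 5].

Finding inversions in [1, 11, 4, 13, 11, 5]:

(1, 2): arr[1]=11 > arr[2]=4
(1, 5): arr[1]=11 > arr[5]=5
(3, 4): arr[3]=13 > arr[4]=11
(3, 5): arr[3]=13 > arr[5]=5
(4, 5): arr[4]=11 > arr[5]=5

Total inversions: 5

The array has 5 inversion(s): (1,2), (1,5), (3,4), (3,5), (4,5). Each pair (i,j) satisfies i < j and arr[i] > arr[j].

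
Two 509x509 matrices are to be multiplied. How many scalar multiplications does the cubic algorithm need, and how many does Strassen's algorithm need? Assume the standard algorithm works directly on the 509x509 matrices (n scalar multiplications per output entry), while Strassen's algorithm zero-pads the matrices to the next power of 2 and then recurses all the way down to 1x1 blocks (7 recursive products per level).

Matrix multiplication for 509x509 matrices:

Strassen's algorithm requires power-of-2 dimensions. Pad 509x509 to 512x512 (next power of 2).

Standard algorithm: 509^3 = 131872229 multiplications
Strassen's algorithm: 7^(log2(512)) = 7^9 = 40353607 multiplications
Savings: 131872229 - 40353607 = 91518622 multiplications

Standard: 131872229 multiplications (509^3). Strassen: 40353607 multiplications (7^9, after padding to 512x512). Strassen reduces 8 recursive multiplications to 7 at each level.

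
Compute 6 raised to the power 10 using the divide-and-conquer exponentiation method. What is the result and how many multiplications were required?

Computing 6^10 by squaring (build up from 6^1; each line after the first costs one multiplication):

6^1 = 6
6^2 = (6^1)^2 = 6^2 = 36
6^4 = (6^2)^2 = 36^2 = 1296
6^5 = 6 * 6^4 = 6 * 1296 = 7776
6^10 = (6^5)^2 = 7776^2 = 60466176

Result: 60466176
Multiplications needed: 4 (4 lines after 6^1)

6^10 = 60466176. Using exponentiation by squaring, this requires 4 multiplications. The key idea: if the exponent is even, square the half-power; if odd, multiply by the base once.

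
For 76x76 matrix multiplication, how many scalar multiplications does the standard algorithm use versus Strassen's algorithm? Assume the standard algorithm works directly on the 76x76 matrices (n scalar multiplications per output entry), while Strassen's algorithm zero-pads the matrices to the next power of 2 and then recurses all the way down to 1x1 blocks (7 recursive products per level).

Matrix multiplication for 76x76 matrices:

Strassen's algorithm requires power-of-2 dimensions. Pad 76x76 to 128x128 (next power of 2).

Standard algorithm: 76^3 = 438976 multiplications
Strassen's algorithm: 7^(log2(128)) = 7^7 = 823543 multiplications
Difference: 438976 - 823543 = -384567 (Strassen uses MORE here due to padding overhead — for small or just-over-power-of-2 n, padding can outweigh the per-level savings)

Standard: 438976 multiplications (76^3). Strassen: 823543 multiplications (7^7, after padding to 128x128). Strassen reduces 8 recursive multiplications to 7 at each level.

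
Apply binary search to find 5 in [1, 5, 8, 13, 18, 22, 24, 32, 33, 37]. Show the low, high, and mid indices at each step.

Binary search for 5 in [1, 5, 8, 13, 18, 22, 24, 32, 33, 37]:

lo=0, hi=9, mid=4, arr[mid]=18 -> 18 > 5, search left half
lo=0, hi=3, mid=1, arr[mid]=5 -> Found target at index 1!

Binary search finds 5 at index 1 after 2 comparisons. The search repeatedly halves the search space by comparing with the middle element.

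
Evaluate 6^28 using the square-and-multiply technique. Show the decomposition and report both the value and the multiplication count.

Computing 6^28 by squaring (build up from 6^1; each line after the first costs one multiplication):

6^1 = 6
6^2 = (6^1)^2 = 6^2 = 36
6^3 = 6 * 6^2 = 6 * 36 = 216
6^6 = (6^3)^2 = 216^2 = 46656
6^7 = 6 * 6^6 = 6 * 46656 = 279936
6^14 = (6^7)^2 = 279936^2 = 78364164096
6^28 = (6^14)^2 = 78364164096^2 = 6140942214464815497216

Result: 6140942214464815497216
Multiplications needed: 6 (6 lines after 6^1)

6^28 = 6140942214464815497216. Using exponentiation by squaring, this requires 6 multiplications. The key idea: if the exponent is even, square the half-power; if odd, multiply by the base once.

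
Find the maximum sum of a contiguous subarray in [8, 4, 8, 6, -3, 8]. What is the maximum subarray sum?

Using Kadane's algorithm on [8, 4, 8, 6, -3, 8]:

Scanning through the array:
Position 1 (value 4): max_ending_here = 12, max_so_far = 12
Position 2 (value 8): max_ending_here = 20, max_so_far = 20
Position 3 (value 6): max_ending_here = 26, max_so_far = 26
Position 4 (value -3): max_ending_here = 23, max_so_far = 26
Position 5 (value 8): max_ending_here = 31, max_so_far = 31

Maximum subarray: [8, 4, 8, 6, -3, 8]
Maximum sum: 31

The maximum subarray is [8, 4, 8, 6, -3, 8] with sum 31. This subarray runs from index 0 to index 5.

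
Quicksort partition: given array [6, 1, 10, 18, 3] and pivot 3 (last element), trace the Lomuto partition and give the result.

Lomuto partition with pivot = 3:

Initial array: [6, 1, 10, 18, 3]

arr[0]=6 > 3: no swap
arr[1]=1 <= 3: swap with position 0, array becomes [1, 6, 10, 18, 3]
arr[2]=10 > 3: no swap
arr[3]=18 > 3: no swap

Place pivot at position 1: [1, 3, 10, 18, 6]
Pivot position: 1

After partitioning with pivot 3, the array becomes [1, 3, 10, 18, 6]. The pivot is placed at index 1. All elements to the left of the pivot are <= 3, and all elements to the right are > 3.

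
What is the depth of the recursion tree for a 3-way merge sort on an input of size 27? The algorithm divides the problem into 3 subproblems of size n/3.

For divide and conquer with division factor 3:

Problem sizes at each level:
Level 0: 27
Level 1: 9
Level 2: 3
Level 3: 1

The root is level 0 and the size-1 base case is level 3 (the tree spans levels 0 through 3, i.e. 4 levels counting the root), so the depth is the number of divisions: log_3(27) = 3

The recursion tree depth is log_3(27) = 3. At each level, the problem size is divided by 3, so it takes 3 divisions to reduce to a base case of size 1. The algorithm makes 3 recursive calls at each level.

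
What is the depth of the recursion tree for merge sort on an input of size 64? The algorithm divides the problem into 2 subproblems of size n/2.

For divide and conquer with division factor 2:

Problem sizes at each level:
Level 0: 64
Level 1: 32
Level 2: 16
Level 3: 8
Level 4: 4
Level 5: 2
Level 6: 1

The root is level 0 and the size-1 base case is level 6 (the tree spans levels 0 through 6, i.e. 7 levels counting the root), so the depth is the number of divisions: log_2(64) = 6

The recursion tree depth is log_2(64) = 6. At each level, the problem size is divided by 2, so it takes 6 divisions to reduce to a base case of size 1. The algorithm makes 2 recursive calls at each level.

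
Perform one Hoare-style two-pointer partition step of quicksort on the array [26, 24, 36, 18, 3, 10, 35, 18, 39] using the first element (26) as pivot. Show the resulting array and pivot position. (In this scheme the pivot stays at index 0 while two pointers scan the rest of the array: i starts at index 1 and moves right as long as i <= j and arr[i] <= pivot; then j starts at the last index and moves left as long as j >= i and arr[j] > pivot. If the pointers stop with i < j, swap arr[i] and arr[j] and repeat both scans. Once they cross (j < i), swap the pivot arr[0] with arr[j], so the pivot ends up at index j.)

Hoare-style two-pointer partition with pivot = 26:

Initial array: [26, 24, 36, 18, 3, 10, 35, 18, 39]

Pointers start at i = 1, j = 8.
i stops at index 2 (arr[2]=36 > 26), j stops at index 7 (arr[7]=18 <= 26): swap arr[2] and arr[7], array becomes [26, 24, 18, 18, 3, 10, 35, 36, 39]
i ends at 6, j ends at 5: the pointers have crossed (j < i), so scanning stops.

Swap pivot arr[0] with arr[5] to place pivot at position 5: [10, 24, 18, 18, 3, 26, 35, 36, 39]
Pivot position: 5

After partitioning with pivot 26, the array becomes [10, 24, 18, 18, 3, 26, 35, 36, 39]. The pivot is placed at index 5. All elements to the left of the pivot are <= 26, and all elements to the right are > 26.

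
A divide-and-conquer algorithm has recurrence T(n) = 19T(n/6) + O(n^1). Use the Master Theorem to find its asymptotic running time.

Master Theorem for T(n) = 19T(n/6) + O(n^1):

a = 19, b = 6, c = 1
log_b(a) = log_6(19) = 1.6433

Case 1: c = 1 < log_6(19) = 1.6433
T(n) = O(n^(log_6 19))

For T(n) = 19T(n/6) + O(n^1): log_6(19) = 1.6433. This is Case 1 of the Master Theorem (c < log_b(a), work dominated by leaves), giving O(n^(log_6 19)).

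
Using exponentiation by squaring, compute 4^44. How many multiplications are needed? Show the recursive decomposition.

Computing 4^44 by squaring (build up from 4^1; each line after the first costs one multiplication):

4^1 = 4
4^2 = (4^1)^2 = 4^2 = 16
4^4 = (4^2)^2 = 16^2 = 256
4^5 = 4 * 4^4 = 4 * 256 = 1024
4^10 = (4^5)^2 = 1024^2 = 1048576
4^11 = 4 * 4^10 = 4 * 1048576 = 4194304
4^22 = (4^11)^2 = 4194304^2 = 17592186044416
4^44 = (4^22)^2 = 17592186044416^2 = 309485009821345068724781056

Result: 309485009821345068724781056
Multiplications needed: 7 (7 lines after 4^1)

4^44 = 309485009821345068724781056. Using exponentiation by squaring, this requires 7 multiplications. The key idea: if the exponent is even, square the half-power; if odd, multiply by the base once.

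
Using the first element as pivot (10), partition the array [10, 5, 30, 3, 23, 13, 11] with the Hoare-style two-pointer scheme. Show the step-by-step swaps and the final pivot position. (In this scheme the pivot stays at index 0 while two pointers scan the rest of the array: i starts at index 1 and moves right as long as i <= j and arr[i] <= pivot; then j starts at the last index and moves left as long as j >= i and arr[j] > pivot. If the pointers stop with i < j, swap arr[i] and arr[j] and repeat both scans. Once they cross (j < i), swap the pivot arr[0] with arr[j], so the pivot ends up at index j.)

Hoare-style two-pointer partition with pivot = 10:

Initial array: [10, 5, 30, 3, 23, 13, 11]

Pointers start at i = 1, j = 6.
i stops at index 2 (arr[2]=30 > 10), j stops at index 3 (arr[3]=3 <= 10): swap arr[2] and arr[3], array becomes [10, 5, 3, 30, 23, 13, 11]
i ends at 3, j ends at 2: the pointers have crossed (j < i), so scanning stops.

Swap pivot arr[0] with arr[2] to place pivot at position 2: [3, 5, 10, 30, 23, 13, 11]
Pivot position: 2

After partitioning with pivot 10, the array becomes [3, 5, 10, 30, 23, 13, 11]. The pivot is placed at index 2. All elements to the left of the pivot are <= 10, and all elements to the right are > 10.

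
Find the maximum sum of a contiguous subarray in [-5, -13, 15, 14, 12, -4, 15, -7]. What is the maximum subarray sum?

Using Kadane's algorithm on [-5, -13, 15, 14, 12, -4, 15, -7]:

Scanning through the array:
Position 1 (value -13): max_ending_here = -13, max_so_far = -5
Position 2 (value 15): max_ending_here = 15, max_so_far = 15
Position 3 (value 14): max_ending_here = 29, max_so_far = 29
Position 4 (value 12): max_ending_here = 41, max_so_far = 41
Position 5 (value -4): max_ending_here = 37, max_so_far = 41
Position 6 (value 15): max_ending_here = 52, max_so_far = 52
Position 7 (value -7): max_ending_here = 45, max_so_far = 52

Maximum subarray: [15, 14, 12, -4, 15]
Maximum sum: 52

The maximum subarray is [15, 14, 12, -4, 15] with sum 52. This subarray runs from index 2 to index 6.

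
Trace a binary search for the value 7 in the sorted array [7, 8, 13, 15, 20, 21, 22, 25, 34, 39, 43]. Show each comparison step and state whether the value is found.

Binary search for 7 in [7, 8, 13, 15, 20, 21, 22, 25, 34, 39, 43]:

lo=0, hi=10, mid=5, arr[mid]=21 -> 21 > 7, search left half
lo=0, hi=4, mid=2, arr[mid]=13 -> 13 > 7, search left half
lo=0, hi=1, mid=0, arr[mid]=7 -> Found target at index 0!

Binary search finds 7 at index 0 after 3 comparisons. The search repeatedly halves the search space by comparing with the middle element.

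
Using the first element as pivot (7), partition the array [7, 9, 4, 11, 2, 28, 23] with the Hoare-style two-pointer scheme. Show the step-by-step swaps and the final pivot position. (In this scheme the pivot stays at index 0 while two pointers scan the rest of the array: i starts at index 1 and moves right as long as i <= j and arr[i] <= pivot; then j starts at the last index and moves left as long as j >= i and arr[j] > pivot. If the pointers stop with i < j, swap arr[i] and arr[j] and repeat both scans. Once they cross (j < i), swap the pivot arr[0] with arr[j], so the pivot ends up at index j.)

Hoare-style two-pointer partition with pivot = 7:

Initial array: [7, 9, 4, 11, 2, 28, 23]

Pointers start at i = 1, j = 6.
i stops at index 1 (arr[1]=9 > 7), j stops at index 4 (arr[4]=2 <= 7): swap arr[1] and arr[4], array becomes [7, 2, 4, 11, 9, 28, 23]
i ends at 3, j ends at 2: the pointers have crossed (j < i), so scanning stops.

Swap pivot arr[0] with arr[2] to place pivot at position 2: [4, 2, 7, 11, 9, 28, 23]
Pivot position: 2

After partitioning with pivot 7, the array becomes [4, 2, 7, 11, 9, 28, 23]. The pivot is placed at index 2. All elements to the left of the pivot are <= 7, and all elements to the right are > 7.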